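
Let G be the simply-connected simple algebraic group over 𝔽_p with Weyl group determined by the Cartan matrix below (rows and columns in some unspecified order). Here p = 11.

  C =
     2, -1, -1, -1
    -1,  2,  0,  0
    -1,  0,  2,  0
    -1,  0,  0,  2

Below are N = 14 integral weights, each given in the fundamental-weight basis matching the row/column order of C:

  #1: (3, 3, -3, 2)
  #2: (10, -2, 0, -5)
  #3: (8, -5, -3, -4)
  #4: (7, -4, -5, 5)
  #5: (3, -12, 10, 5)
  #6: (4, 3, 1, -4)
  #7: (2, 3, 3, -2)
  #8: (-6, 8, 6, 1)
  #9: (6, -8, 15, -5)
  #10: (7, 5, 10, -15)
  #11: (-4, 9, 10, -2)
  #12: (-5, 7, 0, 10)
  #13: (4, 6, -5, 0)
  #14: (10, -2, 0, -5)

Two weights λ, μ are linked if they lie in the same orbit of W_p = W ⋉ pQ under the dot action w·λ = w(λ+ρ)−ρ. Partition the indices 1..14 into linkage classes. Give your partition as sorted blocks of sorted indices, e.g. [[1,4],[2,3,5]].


Dynkin diagram of C (from the 6 off-diagonal −1 entries): D_4.

W_11-reps of the 14 weights in Ā_11 (same 4-coord order as C):

  [1] (0, 4, 2, 3)
  [2] (1, 0, 0, 3)
  [3] (0, 4, 2, 3)
  [4] (3, 0, 1, 3)
  [5] (1, 0, 0, 3)
  [6] (0, 4, 2, 3)
  [7] (0, 4, 4, 1)
  [8] (0, 4, 2, 3)
  [9] (3, 0, 1, 3)
  [10] (0, 5, 0, 3)
  [11] (3, 0, 1, 3)
  [12] (3, 0, 1, 3)
  [13] (1, 5, 2, 1)
  [14] (1, 0, 0, 3)

These 14 weights hit 6 W_11-dot-orbits; sizes (4, 3, 4, 1, 1, 1):

[[1, 3, 6, 8], [2, 5, 14], [4, 9, 11, 12], [7], [10], [13]]


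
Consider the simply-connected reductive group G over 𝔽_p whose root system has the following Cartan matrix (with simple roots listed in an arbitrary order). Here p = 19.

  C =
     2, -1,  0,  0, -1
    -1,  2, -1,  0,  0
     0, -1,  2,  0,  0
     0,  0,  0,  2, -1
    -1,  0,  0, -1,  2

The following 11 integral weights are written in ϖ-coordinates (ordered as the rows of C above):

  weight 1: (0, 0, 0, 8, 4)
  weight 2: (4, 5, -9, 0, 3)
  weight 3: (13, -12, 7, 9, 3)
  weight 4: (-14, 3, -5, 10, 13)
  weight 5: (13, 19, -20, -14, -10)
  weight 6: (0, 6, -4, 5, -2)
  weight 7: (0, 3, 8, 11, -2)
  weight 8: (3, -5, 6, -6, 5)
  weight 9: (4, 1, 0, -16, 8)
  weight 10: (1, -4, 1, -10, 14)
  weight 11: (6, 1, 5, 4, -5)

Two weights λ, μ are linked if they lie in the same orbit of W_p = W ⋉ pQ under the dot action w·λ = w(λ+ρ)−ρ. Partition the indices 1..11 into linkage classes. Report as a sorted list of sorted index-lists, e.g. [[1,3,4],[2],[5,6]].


C ↔ A_5 under row/col permutation; |W(A_5)| = 720.

W_19-reps of the 11 weights in Ā_19 (same 5-coord order as C):

  λ_1 → (1, 1, 1, 9, 5) · λ_2 → (3, 2, 6, 1, 4) · λ_3 → (3, 2, 6, 1, 4) · λ_4 → (0, 4, 3, 5, 1) · λ_5 → (0, 4, 3, 5, 1) · λ_6 → (0, 4, 3, 5, 1) · λ_7 → (0, 4, 3, 5, 1) · λ_8 → (0, 4, 3, 5, 1) · λ_9 → (1, 1, 1, 9, 5) · λ_10 → (1, 1, 1, 9, 5) · λ_11 → (3, 2, 6, 1, 4)

3 distinct reps among the 11 weights ⇒ 3 W_19-linkage classes:

[[1, 9, 10], [2, 3, 11], [4, 5, 6, 7, 8]]


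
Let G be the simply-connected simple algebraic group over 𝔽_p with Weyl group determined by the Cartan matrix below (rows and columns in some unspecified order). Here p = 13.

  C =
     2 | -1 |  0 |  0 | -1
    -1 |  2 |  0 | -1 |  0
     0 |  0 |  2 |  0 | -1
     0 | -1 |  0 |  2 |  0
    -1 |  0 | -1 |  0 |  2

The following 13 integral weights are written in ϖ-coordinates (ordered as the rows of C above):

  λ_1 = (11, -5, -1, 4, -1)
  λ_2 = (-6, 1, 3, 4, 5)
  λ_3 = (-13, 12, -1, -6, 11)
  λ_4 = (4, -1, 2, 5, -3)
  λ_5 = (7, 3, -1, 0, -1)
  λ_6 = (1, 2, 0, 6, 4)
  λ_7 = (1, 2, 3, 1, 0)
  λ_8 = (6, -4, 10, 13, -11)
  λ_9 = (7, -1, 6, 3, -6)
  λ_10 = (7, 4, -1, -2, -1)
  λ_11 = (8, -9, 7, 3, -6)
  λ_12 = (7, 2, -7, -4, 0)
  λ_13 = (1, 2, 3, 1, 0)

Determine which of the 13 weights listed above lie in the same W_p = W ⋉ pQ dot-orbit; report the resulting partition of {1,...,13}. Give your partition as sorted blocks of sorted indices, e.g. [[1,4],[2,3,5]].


Type A_5, rank 5, |W|=720; reorder rows/cols to standard.

λ_j+ρ reflected into Ā_13 (⟨·,θ^∨⟩≤13); 5-tuples as given:

  λ_1 → (8, 4, 0, 1, 0) · λ_2 → (2, 3, 4, 2, 1) · λ_3 → (8, 4, 0, 1, 0) · λ_4 → (3, 0, 1, 6, 2) · λ_5 → (8, 4, 0, 1, 0) · λ_6 → (2, 3, 4, 2, 1) · λ_7 → (2, 3, 4, 2, 1) · λ_8 → (2, 3, 4, 2, 1) · λ_9 → (3, 0, 1, 3, 5) · λ_10 → (8, 4, 0, 1, 0) · λ_11 → (4, 0, 3, 4, 1) · λ_12 → (3, 0, 1, 3, 5) · λ_13 → (2, 3, 4, 2, 1)

The 13 indices split into 5 linkage classes (same alcove rep ⇔ same W_13-dot-orbit):

[[1, 3, 5, 10], [2, 6, 7, 8, 13], [4], [9, 12], [11]]


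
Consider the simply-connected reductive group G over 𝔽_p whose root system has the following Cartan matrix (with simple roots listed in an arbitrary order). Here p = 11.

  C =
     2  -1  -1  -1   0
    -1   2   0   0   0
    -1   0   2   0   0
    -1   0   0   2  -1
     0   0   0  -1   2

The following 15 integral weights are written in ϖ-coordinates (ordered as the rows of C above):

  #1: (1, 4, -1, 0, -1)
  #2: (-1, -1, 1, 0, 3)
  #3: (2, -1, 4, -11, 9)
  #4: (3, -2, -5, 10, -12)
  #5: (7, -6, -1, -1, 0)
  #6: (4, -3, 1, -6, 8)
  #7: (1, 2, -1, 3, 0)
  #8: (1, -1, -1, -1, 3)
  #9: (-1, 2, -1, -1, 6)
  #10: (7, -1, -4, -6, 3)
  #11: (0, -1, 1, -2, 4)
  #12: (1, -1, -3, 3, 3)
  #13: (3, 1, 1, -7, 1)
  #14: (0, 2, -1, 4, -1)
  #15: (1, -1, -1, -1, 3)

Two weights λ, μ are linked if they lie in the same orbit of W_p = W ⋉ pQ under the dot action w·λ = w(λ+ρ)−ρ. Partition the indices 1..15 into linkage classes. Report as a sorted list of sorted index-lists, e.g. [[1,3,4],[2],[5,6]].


Type D_5, rank 5, |W|=1920; reorder rows/cols to standard.

W_11-reps of the 15 weights in Ā_11 (same 5-coord order as C):

  1: (2, 5, 0, 1, 0) · 2: (0, 0, 2, 1, 4) · 3: (2, 5, 0, 1, 0) · 4: (0, 3, 0, 0, 7) · 5: (2, 5, 0, 1, 0) · 6: (2, 0, 0, 0, 4) · 7: (1, 3, 0, 1, 0) · 8: (2, 0, 0, 0, 4) · 9: (0, 3, 0, 0, 7) · 10: (0, 0, 3, 3, 1) · 11: (0, 0, 2, 1, 4) · 12: (0, 0, 2, 1, 4) · 13: (2, 0, 0, 0, 4) · 14: (1, 3, 0, 1, 0) · 15: (2, 0, 0, 0, 4)

6 distinct reps among the 15 weights ⇒ 6 W_11-linkage classes:

[[1, 3, 5], [2, 11, 12], [4, 9], [6, 8, 13, 15], [7, 14], [10]]


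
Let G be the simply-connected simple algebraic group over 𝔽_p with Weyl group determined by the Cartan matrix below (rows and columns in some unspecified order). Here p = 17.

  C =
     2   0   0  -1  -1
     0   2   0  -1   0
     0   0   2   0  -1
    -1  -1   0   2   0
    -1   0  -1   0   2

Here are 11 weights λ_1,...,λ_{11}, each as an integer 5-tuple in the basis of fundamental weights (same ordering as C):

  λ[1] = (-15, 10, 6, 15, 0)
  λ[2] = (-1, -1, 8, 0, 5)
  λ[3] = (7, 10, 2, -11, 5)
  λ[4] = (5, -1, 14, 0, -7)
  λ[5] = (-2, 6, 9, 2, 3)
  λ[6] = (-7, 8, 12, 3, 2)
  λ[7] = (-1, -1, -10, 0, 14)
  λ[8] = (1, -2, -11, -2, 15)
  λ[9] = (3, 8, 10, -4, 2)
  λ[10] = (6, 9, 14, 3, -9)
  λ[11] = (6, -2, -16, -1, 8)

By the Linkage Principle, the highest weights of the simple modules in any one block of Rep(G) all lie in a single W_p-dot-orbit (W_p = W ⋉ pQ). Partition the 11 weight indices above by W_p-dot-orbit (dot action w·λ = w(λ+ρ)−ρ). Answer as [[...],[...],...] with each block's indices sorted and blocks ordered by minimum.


Dynkin diagram of C (from the 8 off-diagonal −1 entries): A_5.

Ā_17 reps of the 11 weights (A_5, coords as presented):

  1: (1, 1, 4, 2, 3) · 2: (0, 0, 9, 1, 6) · 3: (2, 0, 2, 8, 4) · 4: (0, 0, 9, 1, 6) · 5: (1, 1, 4, 2, 3) · 6: (1, 1, 4, 2, 3) · 7: (0, 0, 9, 1, 6) · 8: (0, 0, 9, 1, 6) · 9: (1, 1, 4, 2, 3) · 10: (1, 1, 4, 2, 3) · 11: (0, 0, 9, 1, 6)

These 11 weights hit 3 W_17-dot-orbits; sizes (5, 5, 1):

[[1, 5, 6, 9, 10], [2, 4, 7, 8, 11], [3]]


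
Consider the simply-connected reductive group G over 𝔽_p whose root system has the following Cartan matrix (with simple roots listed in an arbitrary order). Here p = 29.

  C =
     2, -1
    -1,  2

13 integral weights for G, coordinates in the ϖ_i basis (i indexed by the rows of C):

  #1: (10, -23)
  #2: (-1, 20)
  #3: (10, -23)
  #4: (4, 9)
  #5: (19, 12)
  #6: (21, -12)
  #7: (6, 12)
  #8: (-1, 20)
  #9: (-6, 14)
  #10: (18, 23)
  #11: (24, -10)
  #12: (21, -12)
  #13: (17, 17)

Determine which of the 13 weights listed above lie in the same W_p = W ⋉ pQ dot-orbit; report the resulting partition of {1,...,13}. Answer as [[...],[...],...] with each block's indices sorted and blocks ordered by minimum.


Root system A_2: the 2×2 matrix C matches after relabeling.

Folding the 13 weights λ_j+ρ into Ā_29 (reps in the given 2-coord order):

  [1] (11, 11) · [2] (0, 21) · [3] (11, 11) · [4] (5, 10) · [5] (16, 9) · [6] (11, 11) · [7] (7, 13) · [8] (0, 21) · [9] (5, 10) · [10] (5, 10) · [11] (16, 9) · [12] (11, 11) · [13] (11, 11)

Linkage partition of the 13 weights (5 classes, p=29):

[[1, 3, 6, 12, 13], [2, 8], [4, 9, 10], [5, 11], [7]]


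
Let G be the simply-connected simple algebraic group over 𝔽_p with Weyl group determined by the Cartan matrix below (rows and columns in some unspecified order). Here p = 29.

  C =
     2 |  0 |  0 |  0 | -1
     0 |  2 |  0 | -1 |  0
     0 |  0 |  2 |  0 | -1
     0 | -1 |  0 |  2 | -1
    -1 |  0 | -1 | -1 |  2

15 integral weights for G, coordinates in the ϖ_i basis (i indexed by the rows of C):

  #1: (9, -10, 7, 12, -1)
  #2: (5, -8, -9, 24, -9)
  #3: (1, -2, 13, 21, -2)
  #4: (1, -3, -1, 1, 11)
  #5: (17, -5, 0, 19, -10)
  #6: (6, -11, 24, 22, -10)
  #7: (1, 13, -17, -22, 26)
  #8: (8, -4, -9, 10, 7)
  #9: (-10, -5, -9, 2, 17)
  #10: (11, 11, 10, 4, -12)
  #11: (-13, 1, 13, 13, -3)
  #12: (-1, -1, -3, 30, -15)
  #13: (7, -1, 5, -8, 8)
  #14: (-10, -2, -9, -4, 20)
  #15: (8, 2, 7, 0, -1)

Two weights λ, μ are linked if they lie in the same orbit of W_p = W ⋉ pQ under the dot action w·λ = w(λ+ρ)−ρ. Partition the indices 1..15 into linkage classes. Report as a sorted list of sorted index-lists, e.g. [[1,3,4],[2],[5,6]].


D_5 Cartan matrix, 5 simple roots permuted; ρ=(1,1,1,1,1).

Alcove-folded reps (p=29, 15 weights, presented ϖ-order):

  [1] (8, 7, 6, 0, 2);  [2] (8, 7, 6, 0, 2);  [3] (1, 1, 1, 1, 5);  [4] (2, 2, 0, 0, 12);  [5] (9, 3, 8, 1, 0);  [6] (8, 7, 6, 0, 2);  [7] (8, 7, 6, 0, 2);  [8] (9, 3, 8, 1, 0);  [9] (9, 3, 8, 1, 0);  [10] (1, 6, 0, 6, 5);  [11] (2, 2, 0, 0, 12);  [12] (2, 2, 0, 0, 12);  [13] (8, 7, 6, 0, 2);  [14] (9, 3, 8, 1, 0);  [15] (9, 3, 8, 1, 0)

Grouping the 15 weights by Ā_29-representative: 5 linkage classes.

[[1, 2, 6, 7, 13], [3], [4, 11, 12], [5, 8, 9, 14, 15], [10]]


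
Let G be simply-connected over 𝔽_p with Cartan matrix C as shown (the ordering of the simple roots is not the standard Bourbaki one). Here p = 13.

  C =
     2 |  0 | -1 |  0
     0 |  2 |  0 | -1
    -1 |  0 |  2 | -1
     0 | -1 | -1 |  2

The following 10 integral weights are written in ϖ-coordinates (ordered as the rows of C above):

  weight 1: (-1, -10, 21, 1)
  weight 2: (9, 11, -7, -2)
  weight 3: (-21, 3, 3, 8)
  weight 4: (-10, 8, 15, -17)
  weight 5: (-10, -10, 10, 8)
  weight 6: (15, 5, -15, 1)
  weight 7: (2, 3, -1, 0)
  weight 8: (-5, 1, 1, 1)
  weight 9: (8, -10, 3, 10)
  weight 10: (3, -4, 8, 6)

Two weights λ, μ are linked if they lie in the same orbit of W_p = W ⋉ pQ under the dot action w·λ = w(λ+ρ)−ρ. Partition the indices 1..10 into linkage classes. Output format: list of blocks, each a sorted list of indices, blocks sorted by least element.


Dynkin diagram of C (from the 6 off-diagonal −1 entries): A_4.

Alcove-folded reps (p=13, 10 weights, presented ϖ-order):

  1: (2, 2, 2, 0) · 2: (1, 3, 1, 6) · 3: (3, 4, 6, 0) · 4: (3, 4, 6, 0) · 5: (2, 2, 2, 0) · 6: (1, 3, 1, 6) · 7: (3, 4, 0, 1) · 8: (2, 2, 2, 0) · 9: (2, 2, 2, 0) · 10: (3, 4, 6, 0)

4 distinct reps among the 10 weights ⇒ 4 W_13-linkage classes:

[[1, 5, 8, 9], [2, 6], [3, 4, 10], [7]]


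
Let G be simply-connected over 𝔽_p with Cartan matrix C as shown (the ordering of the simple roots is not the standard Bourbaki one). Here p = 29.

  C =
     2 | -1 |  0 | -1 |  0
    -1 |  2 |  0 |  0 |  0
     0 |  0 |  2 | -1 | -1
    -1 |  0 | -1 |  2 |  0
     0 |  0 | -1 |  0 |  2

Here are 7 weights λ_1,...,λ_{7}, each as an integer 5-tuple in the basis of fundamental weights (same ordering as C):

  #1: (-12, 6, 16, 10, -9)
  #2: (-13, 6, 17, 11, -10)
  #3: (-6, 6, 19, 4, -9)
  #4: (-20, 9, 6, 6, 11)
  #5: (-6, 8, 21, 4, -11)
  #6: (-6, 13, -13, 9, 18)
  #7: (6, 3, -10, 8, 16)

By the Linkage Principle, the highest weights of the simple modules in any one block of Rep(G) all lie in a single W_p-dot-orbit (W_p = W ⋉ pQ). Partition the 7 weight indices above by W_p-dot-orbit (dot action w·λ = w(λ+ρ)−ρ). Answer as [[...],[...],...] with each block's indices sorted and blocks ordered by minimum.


A_5 Cartan matrix, 5 simple roots permuted; ρ=(1,1,1,1,1).

Each λ_j+ρ reduced to Ā_29; 5-tuples below use C's row order:

  λ_1 → (7, 4, 9, 0, 8);  λ_2 → (7, 4, 9, 0, 8);  λ_3 → (5, 2, 12, 0, 8);  λ_4 → (2, 7, 5, 5, 7);  λ_5 → (5, 2, 12, 0, 8);  λ_6 → (2, 7, 5, 5, 7);  λ_7 → (7, 4, 9, 0, 8)

Partition of {1..7} into 3 W_29-dot-orbits:

[[1, 2, 7], [3, 5], [4, 6]]


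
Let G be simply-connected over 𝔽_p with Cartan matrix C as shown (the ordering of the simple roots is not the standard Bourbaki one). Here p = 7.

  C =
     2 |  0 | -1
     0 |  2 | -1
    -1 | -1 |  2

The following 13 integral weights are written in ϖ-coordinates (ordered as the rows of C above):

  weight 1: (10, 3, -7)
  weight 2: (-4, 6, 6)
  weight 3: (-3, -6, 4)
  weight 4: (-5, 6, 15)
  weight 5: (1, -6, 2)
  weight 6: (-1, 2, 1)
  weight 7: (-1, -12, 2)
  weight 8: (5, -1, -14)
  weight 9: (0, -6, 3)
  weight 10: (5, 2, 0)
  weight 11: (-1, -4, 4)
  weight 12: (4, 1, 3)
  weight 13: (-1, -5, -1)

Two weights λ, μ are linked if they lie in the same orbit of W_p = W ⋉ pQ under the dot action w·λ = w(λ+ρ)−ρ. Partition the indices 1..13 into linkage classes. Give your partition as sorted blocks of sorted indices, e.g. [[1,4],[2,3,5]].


C ↔ A_3 under row/col permutation; |W(A_3)| = 24.

λ_j+ρ reflected into Ā_7 (⟨·,θ^∨⟩≤7); 3-tuples as given:

  [1] (1, 2, 2) · [2] (4, 0, 0) · [3] (0, 3, 2) · [4] (0, 3, 2) · [5] (0, 3, 2) · [6] (0, 3, 2) · [7] (3, 0, 1) · [8] (6, 0, 1) · [9] (0, 4, 1) · [10] (3, 0, 1) · [11] (0, 3, 2) · [12] (1, 2, 2) · [13] (4, 0, 0)

Partition of {1..13} into 6 W_7-dot-orbits:

[[1, 12], [2, 13], [3, 4, 5, 6, 11], [7, 10], [8], [9]]


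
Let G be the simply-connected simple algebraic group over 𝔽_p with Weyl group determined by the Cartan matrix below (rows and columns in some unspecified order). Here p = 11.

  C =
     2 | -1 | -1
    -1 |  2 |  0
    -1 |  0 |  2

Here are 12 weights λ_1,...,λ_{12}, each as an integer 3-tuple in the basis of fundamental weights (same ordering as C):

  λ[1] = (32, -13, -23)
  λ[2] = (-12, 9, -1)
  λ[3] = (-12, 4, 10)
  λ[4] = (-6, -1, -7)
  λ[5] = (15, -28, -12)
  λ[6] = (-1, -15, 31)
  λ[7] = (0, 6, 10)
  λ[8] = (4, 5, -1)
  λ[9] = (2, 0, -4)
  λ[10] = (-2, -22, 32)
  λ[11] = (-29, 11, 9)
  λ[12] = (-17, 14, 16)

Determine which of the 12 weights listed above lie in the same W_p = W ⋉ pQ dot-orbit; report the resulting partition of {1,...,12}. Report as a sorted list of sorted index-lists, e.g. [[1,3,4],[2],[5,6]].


A_3 Cartan matrix, 3 simple roots permuted; ρ=(1,1,1).

Folding the 12 weights λ_j+ρ into Ā_11 (reps in the given 3-coord order):

  λ_1 → (1, 0, 10)
  λ_2 → (1, 0, 10)
  λ_3 → (5, 6, 0)
  λ_4 → (5, 6, 0)
  λ_5 → (5, 6, 0)
  λ_6 → (0, 1, 3)
  λ_7 → (0, 1, 3)
  λ_8 → (5, 6, 0)
  λ_9 → (0, 1, 3)
  λ_10 → (1, 0, 10)
  λ_11 → (5, 1, 1)
  λ_12 → (5, 1, 1)

Grouping the 12 weights by Ā_11-representative: 4 linkage classes.

[[1, 2, 10], [3, 4, 5, 8], [6, 7, 9], [11, 12]]


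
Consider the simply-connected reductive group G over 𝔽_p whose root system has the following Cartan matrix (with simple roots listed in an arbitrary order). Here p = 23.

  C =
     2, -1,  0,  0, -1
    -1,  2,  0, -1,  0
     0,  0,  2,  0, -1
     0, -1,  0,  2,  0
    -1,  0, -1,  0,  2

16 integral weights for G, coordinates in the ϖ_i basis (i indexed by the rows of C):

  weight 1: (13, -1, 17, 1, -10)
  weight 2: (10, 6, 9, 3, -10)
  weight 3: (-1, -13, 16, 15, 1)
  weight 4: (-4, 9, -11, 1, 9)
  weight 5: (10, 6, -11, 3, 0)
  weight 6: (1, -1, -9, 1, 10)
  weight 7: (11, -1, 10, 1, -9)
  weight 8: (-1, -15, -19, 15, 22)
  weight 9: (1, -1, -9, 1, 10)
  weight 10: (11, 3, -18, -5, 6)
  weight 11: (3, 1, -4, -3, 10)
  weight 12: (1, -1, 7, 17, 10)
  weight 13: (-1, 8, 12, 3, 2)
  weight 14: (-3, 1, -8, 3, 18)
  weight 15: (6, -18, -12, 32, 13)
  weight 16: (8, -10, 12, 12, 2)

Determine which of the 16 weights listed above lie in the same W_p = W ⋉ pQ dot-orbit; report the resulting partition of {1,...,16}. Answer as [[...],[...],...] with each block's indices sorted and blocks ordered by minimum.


C ↔ A_5 under row/col permutation; |W(A_5)| = 720.

λ_j+ρ reflected into Ā_23 (⟨·,θ^∨⟩≤23); 5-tuples as given:

  1: (5, 0, 7, 0, 9);  2: (2, 7, 1, 4, 9);  3: (2, 0, 7, 4, 10);  4: (0, 7, 7, 2, 3);  5: (2, 7, 1, 4, 9);  6: (2, 0, 8, 2, 3);  7: (4, 0, 3, 2, 8);  8: (5, 0, 7, 0, 9);  9: (2, 0, 8, 2, 3);  10: (2, 0, 7, 4, 10);  11: (4, 0, 3, 2, 8);  12: (2, 0, 8, 2, 3);  13: (0, 7, 7, 2, 3);  14: (2, 0, 7, 4, 10);  15: (0, 7, 7, 2, 3);  16: (0, 7, 7, 2, 3)

The 16 indices split into 6 linkage classes (same alcove rep ⇔ same W_23-dot-orbit):

[[1, 8], [2, 5], [3, 10, 14], [4, 13, 15, 16], [6, 9, 12], [7, 11]]


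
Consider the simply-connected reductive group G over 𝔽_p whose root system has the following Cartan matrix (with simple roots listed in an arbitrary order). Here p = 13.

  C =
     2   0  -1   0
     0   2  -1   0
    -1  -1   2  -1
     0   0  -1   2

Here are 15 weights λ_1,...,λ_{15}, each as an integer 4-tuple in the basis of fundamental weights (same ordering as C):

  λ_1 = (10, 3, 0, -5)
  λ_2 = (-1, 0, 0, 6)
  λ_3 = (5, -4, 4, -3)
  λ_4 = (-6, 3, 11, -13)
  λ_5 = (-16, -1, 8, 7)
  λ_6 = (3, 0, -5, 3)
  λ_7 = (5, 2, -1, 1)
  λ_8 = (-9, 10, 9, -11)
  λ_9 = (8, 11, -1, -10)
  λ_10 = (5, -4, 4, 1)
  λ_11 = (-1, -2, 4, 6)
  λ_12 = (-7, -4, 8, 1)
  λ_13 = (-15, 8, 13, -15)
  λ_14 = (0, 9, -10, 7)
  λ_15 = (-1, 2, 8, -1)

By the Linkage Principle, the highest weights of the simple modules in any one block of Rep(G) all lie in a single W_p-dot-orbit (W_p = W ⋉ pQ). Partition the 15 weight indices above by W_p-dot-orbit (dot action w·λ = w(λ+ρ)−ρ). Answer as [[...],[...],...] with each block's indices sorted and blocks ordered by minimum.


D_4 Cartan matrix, 4 simple roots permuted; ρ=(1,1,1,1).

λ_j+ρ reflected into Ā_13 (⟨·,θ^∨⟩≤13); 4-tuples as given:

  1: (8, 1, 0, 1);  2: (0, 1, 1, 7);  3: (6, 3, 0, 2);  4: (0, 1, 1, 7);  5: (5, 2, 2, 2);  6: (0, 3, 1, 0);  7: (6, 3, 0, 2);  8: (0, 3, 0, 2);  9: (0, 3, 1, 0);  10: (6, 3, 0, 2);  11: (0, 1, 1, 7);  12: (6, 3, 0, 2);  13: (0, 3, 1, 0);  14: (8, 1, 0, 1);  15: (0, 3, 1, 0)

6 distinct reps among the 15 weights ⇒ 6 W_13-linkage classes:

[[1, 14], [2, 4, 11], [3, 7, 10, 12], [5], [6, 9, 13, 15], [8]]


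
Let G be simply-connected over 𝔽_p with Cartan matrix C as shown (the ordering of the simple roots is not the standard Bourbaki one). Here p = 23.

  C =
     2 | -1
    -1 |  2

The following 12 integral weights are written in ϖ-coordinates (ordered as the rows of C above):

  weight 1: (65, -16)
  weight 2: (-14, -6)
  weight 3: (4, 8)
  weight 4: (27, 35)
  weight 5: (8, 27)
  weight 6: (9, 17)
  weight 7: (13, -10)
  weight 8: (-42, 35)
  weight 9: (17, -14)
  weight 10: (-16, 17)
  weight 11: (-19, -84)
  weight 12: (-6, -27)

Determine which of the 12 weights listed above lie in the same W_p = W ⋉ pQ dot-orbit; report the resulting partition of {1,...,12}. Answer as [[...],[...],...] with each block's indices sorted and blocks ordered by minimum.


Dynkin diagram of C (from the 2 off-diagonal −1 entries): A_2.

λ_j+ρ reflected into Ā_23 (⟨·,θ^∨⟩≤23); 2-tuples as given:

  λ_1 → (15, 3) · λ_2 → (5, 13) · λ_3 → (5, 9) · λ_4 → (5, 13) · λ_5 → (5, 9) · λ_6 → (5, 13) · λ_7 → (5, 9) · λ_8 → (5, 13) · λ_9 → (5, 13) · λ_10 → (15, 3) · λ_11 → (5, 9) · λ_12 → (15, 3)

Grouping the 12 weights by Ā_23-representative: 3 linkage classes.

[[1, 10, 12], [2, 4, 6, 8, 9], [3, 5, 7, 11]]


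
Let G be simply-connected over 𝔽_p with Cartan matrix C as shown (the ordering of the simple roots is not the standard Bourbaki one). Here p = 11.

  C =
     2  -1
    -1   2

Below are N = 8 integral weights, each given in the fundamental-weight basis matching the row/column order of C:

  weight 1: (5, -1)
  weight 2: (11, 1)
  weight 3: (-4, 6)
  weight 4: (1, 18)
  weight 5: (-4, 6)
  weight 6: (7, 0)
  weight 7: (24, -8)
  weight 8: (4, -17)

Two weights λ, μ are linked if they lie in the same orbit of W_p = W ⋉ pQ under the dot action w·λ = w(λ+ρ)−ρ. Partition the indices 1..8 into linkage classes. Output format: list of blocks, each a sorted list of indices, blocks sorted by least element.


Dynkin diagram of C (from the 2 off-diagonal −1 entries): A_2.

Alcove-folded reps (p=11, 8 weights, presented ϖ-order):

  λ_1 → (6, 0);  λ_2 → (8, 1);  λ_3 → (3, 4);  λ_4 → (8, 1);  λ_5 → (3, 4);  λ_6 → (8, 1);  λ_7 → (3, 4);  λ_8 → (6, 0)

Grouping the 8 weights by Ā_11-representative: 3 linkage classes.

[[1, 8], [2, 4, 6], [3, 5, 7]]


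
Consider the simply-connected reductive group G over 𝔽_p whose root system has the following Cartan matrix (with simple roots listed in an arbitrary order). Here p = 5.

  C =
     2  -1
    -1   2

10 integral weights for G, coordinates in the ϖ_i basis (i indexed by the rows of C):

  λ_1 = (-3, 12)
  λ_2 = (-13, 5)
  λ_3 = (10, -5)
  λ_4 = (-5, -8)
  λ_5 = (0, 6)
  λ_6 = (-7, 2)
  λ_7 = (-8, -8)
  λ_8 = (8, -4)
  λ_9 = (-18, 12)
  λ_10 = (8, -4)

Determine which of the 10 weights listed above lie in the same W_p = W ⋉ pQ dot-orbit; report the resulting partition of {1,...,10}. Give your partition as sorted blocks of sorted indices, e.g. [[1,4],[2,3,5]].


Cartan matrix: type A_2 (|W|=6); un-permuting the 2 rows.

λ_j+ρ reflected into Ā_5 (⟨·,θ^∨⟩≤5); 2-tuples as given:

    [1] (2, 2)
    [2] (1, 1)
    [3] (1, 1)
    [4] (1, 1)
    [5] (2, 2)
    [6] (2, 2)
    [7] (2, 2)
    [8] (1, 1)
    [9] (2, 2)
    [10] (1, 1)

The 10 indices split into 2 linkage classes (same alcove rep ⇔ same W_5-dot-orbit):

[[1, 5, 6, 7, 9], [2, 3, 4, 8, 10]]


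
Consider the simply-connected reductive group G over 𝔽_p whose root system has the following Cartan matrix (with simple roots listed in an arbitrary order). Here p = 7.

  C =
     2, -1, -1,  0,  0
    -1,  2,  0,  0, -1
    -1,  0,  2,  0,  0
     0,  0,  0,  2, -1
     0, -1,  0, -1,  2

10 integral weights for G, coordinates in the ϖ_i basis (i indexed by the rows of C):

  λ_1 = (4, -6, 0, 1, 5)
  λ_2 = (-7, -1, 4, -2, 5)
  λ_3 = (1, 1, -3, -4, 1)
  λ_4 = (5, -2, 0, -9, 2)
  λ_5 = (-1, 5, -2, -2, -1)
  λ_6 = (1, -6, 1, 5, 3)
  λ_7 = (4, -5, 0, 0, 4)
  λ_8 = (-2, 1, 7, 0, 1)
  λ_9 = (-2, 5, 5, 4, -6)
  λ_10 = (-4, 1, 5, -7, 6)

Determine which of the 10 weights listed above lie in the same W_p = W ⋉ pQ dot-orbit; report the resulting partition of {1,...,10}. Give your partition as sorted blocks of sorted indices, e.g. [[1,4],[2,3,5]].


Type A_5, rank 5, |W|=720; reorder rows/cols to standard.

Alcove-folded reps (p=7, 10 weights, presented ϖ-order):

  1: (1, 4, 0, 0, 1)
  2: (1, 4, 0, 0, 1)
  3: (0, 1, 2, 2, 1)
  4: (1, 4, 0, 0, 1)
  5: (1, 4, 0, 0, 1)
  6: (0, 1, 2, 2, 1)
  7: (1, 4, 0, 0, 1)
  8: (0, 1, 2, 2, 1)
  9: (1, 0, 1, 4, 1)
  10: (0, 1, 2, 1, 0)

Partition of {1..10} into 4 W_7-dot-orbits:

[[1, 2, 4, 5, 7], [3, 6, 8], [9], [10]]


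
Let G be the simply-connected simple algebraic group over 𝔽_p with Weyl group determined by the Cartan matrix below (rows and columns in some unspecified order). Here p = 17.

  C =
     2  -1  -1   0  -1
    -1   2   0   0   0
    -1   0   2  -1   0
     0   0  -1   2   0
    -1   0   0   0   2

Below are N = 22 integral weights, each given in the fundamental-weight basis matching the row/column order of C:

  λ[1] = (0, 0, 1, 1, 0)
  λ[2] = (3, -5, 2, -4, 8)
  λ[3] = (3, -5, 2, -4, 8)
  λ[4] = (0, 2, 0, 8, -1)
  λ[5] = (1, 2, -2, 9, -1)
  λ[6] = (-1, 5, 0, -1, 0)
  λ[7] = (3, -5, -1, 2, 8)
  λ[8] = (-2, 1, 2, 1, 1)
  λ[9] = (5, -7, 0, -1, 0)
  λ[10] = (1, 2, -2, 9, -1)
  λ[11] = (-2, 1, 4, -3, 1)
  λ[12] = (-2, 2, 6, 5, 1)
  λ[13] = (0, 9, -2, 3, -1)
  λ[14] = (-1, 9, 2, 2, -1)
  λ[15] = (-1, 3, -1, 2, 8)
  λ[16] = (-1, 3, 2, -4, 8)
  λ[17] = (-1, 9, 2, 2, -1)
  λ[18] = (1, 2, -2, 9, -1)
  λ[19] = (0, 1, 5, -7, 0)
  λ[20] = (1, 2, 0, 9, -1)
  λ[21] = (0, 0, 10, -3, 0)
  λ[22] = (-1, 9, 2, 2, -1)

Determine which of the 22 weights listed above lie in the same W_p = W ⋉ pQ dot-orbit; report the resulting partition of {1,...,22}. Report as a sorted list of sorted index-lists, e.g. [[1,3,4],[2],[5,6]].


Dynkin diagram of C (from the 8 off-diagonal −1 entries): D_5.

λ_j+ρ reflected into Ā_17 (⟨·,θ^∨⟩≤17); 5-tuples as given:

  1: (1, 1, 2, 2, 1) · 2: (0, 4, 0, 3, 9) · 3: (0, 4, 0, 3, 9) · 4: (1, 3, 1, 9, 0) · 5: (1, 3, 1, 9, 0) · 6: (0, 6, 1, 0, 1) · 7: (0, 4, 0, 3, 9) · 8: (1, 1, 2, 2, 1) · 9: (0, 6, 1, 0, 1) · 10: (1, 3, 1, 9, 0) · 11: (1, 1, 2, 2, 1) · 12: (1, 2, 0, 6, 1) · 13: (0, 10, 1, 3, 0) · 14: (0, 10, 1, 3, 0) · 15: (0, 4, 0, 3, 9) · 16: (0, 4, 0, 3, 9) · 17: (0, 10, 1, 3, 0) · 18: (1, 3, 1, 9, 0) · 19: (1, 2, 0, 6, 1) · 20: (1, 3, 1, 9, 0) · 21: (1, 1, 2, 2, 1) · 22: (0, 10, 1, 3, 0)

6 distinct reps among the 22 weights ⇒ 6 W_17-linkage classes:

[[1, 8, 11, 21], [2, 3, 7, 15, 16], [4, 5, 10, 18, 20], [6, 9], [12, 19], [13, 14, 17, 22]]


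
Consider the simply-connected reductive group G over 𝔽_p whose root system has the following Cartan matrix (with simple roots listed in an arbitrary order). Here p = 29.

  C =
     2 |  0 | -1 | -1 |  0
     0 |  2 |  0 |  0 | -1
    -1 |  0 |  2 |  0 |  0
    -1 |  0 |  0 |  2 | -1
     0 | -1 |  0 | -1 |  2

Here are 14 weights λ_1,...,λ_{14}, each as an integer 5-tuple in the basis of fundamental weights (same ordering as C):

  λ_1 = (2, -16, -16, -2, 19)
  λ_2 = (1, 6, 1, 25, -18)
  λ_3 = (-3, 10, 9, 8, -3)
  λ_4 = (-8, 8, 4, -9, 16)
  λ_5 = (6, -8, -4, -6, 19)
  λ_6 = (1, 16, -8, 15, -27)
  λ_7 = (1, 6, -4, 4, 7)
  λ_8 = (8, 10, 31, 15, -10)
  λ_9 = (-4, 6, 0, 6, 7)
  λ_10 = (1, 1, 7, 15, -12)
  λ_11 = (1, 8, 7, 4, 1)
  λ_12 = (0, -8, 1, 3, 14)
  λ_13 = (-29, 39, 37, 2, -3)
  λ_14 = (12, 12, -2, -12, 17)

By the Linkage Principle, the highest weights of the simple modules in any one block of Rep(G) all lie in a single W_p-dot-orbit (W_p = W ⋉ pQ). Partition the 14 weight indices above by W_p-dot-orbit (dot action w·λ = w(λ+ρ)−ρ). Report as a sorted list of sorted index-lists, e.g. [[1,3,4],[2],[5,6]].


Type A_5, rank 5, |W|=720; reorder rows/cols to standard.

λ_j+ρ reflected into Ā_29 (⟨·,θ^∨⟩≤29); 5-tuples as given:

  [1] (1, 7, 2, 4, 8) · [2] (2, 9, 1, 9, 7) · [3] (2, 9, 8, 5, 2) · [4] (2, 9, 8, 5, 2) · [5] (1, 7, 2, 4, 8) · [6] (2, 9, 8, 5, 2) · [7] (1, 7, 2, 4, 8) · [8] (2, 9, 1, 9, 7) · [9] (1, 7, 2, 4, 8) · [10] (2, 9, 8, 5, 2) · [11] (2, 9, 8, 5, 2) · [12] (1, 7, 2, 4, 8) · [13] (2, 9, 1, 9, 7) · [14] (2, 9, 1, 9, 7)

Partition of {1..14} into 3 W_29-dot-orbits:

[[1, 5, 7, 9, 12], [2, 8, 13, 14], [3, 4, 6, 10, 11]]


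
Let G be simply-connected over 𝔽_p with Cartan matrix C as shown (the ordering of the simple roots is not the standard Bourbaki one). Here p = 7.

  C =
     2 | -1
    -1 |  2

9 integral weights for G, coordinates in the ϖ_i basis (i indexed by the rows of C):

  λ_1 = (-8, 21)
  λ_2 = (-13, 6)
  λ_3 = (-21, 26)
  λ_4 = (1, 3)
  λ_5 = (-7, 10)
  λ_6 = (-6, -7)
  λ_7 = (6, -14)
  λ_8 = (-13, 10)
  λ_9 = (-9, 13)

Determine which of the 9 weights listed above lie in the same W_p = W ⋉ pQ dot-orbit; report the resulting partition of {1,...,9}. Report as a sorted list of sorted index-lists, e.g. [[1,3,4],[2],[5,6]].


Cartan matrix: type A_2 (|W|=6); un-permuting the 2 rows.

Alcove-folded reps (p=7, 9 weights, presented ϖ-order):

  λ_1 → (1, 6);  λ_2 → (2, 0);  λ_3 → (1, 6);  λ_4 → (2, 4);  λ_5 → (2, 1);  λ_6 → (2, 1);  λ_7 → (0, 1);  λ_8 → (2, 4);  λ_9 → (0, 1)

These 9 weights hit 5 W_7-dot-orbits; sizes (2, 1, 2, 2, 2):

[[1, 3], [2], [4, 8], [5, 6], [7, 9]]


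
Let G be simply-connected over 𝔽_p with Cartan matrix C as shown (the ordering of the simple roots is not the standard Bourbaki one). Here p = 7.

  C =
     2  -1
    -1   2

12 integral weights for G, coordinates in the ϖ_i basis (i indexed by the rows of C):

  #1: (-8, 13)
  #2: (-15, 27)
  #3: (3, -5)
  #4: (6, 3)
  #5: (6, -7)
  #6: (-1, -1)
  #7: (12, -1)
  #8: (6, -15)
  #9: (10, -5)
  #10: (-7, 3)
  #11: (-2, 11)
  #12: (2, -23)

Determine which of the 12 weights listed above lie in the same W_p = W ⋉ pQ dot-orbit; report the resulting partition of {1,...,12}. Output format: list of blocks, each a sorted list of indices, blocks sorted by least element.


Cartan matrix: type A_2 (|W|=6); un-permuting the 2 rows.

Folding the 12 weights λ_j+ρ into Ā_7 (reps in the given 2-coord order):

  λ_1 → (0, 0);  λ_2 → (0, 0);  λ_3 → (0, 4);  λ_4 → (3, 0);  λ_5 → (1, 6);  λ_6 → (0, 0);  λ_7 → (1, 6);  λ_8 → (0, 0);  λ_9 → (3, 0);  λ_10 → (4, 2);  λ_11 → (4, 2);  λ_12 → (2, 1)

Grouping the 12 weights by Ā_7-representative: 6 linkage classes.

[[1, 2, 6, 8], [3], [4, 9], [5, 7], [10, 11], [12]]


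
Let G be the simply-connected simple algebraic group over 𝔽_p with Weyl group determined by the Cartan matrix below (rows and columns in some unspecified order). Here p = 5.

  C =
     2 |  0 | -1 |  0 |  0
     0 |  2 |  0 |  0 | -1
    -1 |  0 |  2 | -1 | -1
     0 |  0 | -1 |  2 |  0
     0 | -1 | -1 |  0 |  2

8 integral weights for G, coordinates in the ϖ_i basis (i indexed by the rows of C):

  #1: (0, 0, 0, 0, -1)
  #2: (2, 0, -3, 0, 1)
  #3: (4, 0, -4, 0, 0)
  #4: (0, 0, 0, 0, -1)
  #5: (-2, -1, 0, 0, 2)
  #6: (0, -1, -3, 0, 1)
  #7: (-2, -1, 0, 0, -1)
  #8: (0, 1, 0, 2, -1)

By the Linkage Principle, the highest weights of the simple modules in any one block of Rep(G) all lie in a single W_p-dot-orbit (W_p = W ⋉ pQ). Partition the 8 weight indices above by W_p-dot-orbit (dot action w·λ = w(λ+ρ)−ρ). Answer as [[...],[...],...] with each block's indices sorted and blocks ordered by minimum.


C ↔ D_5 under row/col permutation; |W(D_5)| = 1920.

Alcove-folded reps (p=5, 8 weights, presented ϖ-order):

  λ_1 → (1, 1, 1, 1, 0) · λ_2 → (1, 1, 1, 1, 0) · λ_3 → (1, 1, 1, 1, 0) · λ_4 → (1, 1, 1, 1, 0) · λ_5 → (1, 0, 0, 1, 0) · λ_6 → (1, 0, 0, 1, 0) · λ_7 → (1, 0, 0, 1, 0) · λ_8 → (1, 1, 1, 1, 0)

Grouping the 8 weights by Ā_5-representative: 2 linkage classes.

[[1, 2, 3, 4, 8], [5, 6, 7]]


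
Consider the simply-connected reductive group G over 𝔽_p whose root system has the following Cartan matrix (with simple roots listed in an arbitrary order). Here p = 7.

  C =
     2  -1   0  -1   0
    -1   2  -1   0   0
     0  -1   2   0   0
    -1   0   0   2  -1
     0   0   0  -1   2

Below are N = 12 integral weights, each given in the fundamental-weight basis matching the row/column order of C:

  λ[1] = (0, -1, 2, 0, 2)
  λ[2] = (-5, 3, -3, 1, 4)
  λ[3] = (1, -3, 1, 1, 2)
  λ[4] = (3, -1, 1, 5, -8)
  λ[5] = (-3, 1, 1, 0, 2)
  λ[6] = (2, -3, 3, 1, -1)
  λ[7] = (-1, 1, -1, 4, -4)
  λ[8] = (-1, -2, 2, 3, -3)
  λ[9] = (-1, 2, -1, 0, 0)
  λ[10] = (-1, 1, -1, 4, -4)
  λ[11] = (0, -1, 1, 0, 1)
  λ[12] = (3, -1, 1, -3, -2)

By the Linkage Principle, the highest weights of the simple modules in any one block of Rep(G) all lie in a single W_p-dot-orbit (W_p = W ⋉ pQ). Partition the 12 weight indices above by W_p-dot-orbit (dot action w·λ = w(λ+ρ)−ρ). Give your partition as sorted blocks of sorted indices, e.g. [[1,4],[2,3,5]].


Type A_5, rank 5, |W|=720; reorder rows/cols to standard.

Each λ_j+ρ reduced to Ā_7; 5-tuples below use C's row order:

  [1] (1, 0, 2, 1, 2);  [2] (0, 2, 0, 2, 3);  [3] (0, 2, 0, 2, 3);  [4] (0, 3, 0, 1, 1);  [5] (1, 0, 2, 1, 2);  [6] (1, 2, 2, 2, 0);  [7] (0, 2, 0, 2, 3);  [8] (1, 0, 2, 1, 2);  [9] (0, 3, 0, 1, 1);  [10] (0, 2, 0, 2, 3);  [11] (1, 0, 2, 1, 2);  [12] (1, 0, 2, 1, 2)

The 12 indices split into 4 linkage classes (same alcove rep ⇔ same W_7-dot-orbit):

[[1, 5, 8, 11, 12], [2, 3, 7, 10], [4, 9], [6]]


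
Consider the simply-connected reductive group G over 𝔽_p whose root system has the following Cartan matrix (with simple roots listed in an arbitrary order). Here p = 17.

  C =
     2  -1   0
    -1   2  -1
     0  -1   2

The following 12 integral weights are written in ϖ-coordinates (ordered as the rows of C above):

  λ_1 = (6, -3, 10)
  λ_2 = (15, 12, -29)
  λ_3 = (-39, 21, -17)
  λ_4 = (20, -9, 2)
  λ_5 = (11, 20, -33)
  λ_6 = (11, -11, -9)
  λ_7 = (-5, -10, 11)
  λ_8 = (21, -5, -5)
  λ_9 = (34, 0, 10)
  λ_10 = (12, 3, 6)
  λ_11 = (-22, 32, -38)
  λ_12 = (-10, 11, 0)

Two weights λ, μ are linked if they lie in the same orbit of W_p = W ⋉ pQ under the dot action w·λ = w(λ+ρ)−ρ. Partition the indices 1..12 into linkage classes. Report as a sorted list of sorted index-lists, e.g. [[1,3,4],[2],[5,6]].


Dynkin diagram of C (from the 4 off-diagonal −1 entries): A_3.

Ā_17 reps of the 12 weights (A_3, coords as presented):

  1: (5, 2, 9) · 2: (11, 4, 1) · 3: (11, 4, 1) · 4: (9, 3, 1) · 5: (11, 4, 1) · 6: (5, 2, 9) · 7: (9, 3, 1) · 8: (9, 3, 1) · 9: (11, 4, 1) · 10: (6, 4, 0) · 11: (9, 3, 1) · 12: (9, 3, 1)

Linkage partition of the 12 weights (4 classes, p=17):

[[1, 6], [2, 3, 5, 9], [4, 7, 8, 11, 12], [10]]


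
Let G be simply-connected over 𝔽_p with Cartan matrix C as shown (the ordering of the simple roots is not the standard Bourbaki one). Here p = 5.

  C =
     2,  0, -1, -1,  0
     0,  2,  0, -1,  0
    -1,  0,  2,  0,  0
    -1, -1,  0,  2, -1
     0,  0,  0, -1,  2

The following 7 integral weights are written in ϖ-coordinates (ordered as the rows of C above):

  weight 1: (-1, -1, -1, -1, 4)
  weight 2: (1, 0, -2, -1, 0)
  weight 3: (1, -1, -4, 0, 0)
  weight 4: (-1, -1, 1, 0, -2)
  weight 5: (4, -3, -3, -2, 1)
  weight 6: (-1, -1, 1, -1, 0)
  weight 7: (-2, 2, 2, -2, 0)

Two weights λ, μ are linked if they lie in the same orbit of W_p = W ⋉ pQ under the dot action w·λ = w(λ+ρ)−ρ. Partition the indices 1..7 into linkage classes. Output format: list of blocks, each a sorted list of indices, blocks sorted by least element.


Dynkin diagram of C (from the 8 off-diagonal −1 entries): D_5.

Ā_5 reps of the 7 weights (D_5, coords as presented):

  [1] (0, 0, 0, 0, 5);  [2] (1, 1, 1, 0, 1);  [3] (1, 0, 2, 0, 1);  [4] (0, 0, 2, 0, 1);  [5] (1, 1, 1, 0, 1);  [6] (0, 0, 2, 0, 1);  [7] (1, 1, 1, 0, 1)

4 distinct reps among the 7 weights ⇒ 4 W_5-linkage classes:

[[1], [2, 5, 7], [3], [4, 6]]


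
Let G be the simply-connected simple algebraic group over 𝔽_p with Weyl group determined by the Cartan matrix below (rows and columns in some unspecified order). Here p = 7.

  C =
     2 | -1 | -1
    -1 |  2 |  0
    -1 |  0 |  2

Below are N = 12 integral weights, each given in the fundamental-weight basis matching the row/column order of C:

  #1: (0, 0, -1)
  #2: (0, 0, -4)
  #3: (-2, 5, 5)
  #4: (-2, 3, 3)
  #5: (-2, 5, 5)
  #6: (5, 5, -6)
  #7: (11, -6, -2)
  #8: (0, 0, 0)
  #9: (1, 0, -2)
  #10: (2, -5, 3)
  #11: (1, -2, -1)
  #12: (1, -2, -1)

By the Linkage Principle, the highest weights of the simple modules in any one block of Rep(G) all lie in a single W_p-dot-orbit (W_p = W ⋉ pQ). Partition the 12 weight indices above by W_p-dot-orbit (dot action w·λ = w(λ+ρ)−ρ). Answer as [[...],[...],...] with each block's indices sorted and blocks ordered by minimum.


Dynkin diagram of C (from the 4 off-diagonal −1 entries): A_3.

λ_j+ρ reflected into Ā_7 (⟨·,θ^∨⟩≤7); 3-tuples as given:

  [1] (1, 1, 0)
  [2] (1, 1, 1)
  [3] (1, 1, 1)
  [4] (1, 3, 3)
  [5] (1, 1, 1)
  [6] (1, 1, 0)
  [7] (2, 0, 4)
  [8] (1, 1, 1)
  [9] (1, 1, 1)
  [10] (1, 3, 3)
  [11] (1, 1, 0)
  [12] (1, 1, 0)

Grouping the 12 weights by Ā_7-representative: 4 linkage classes.

[[1, 6, 11, 12], [2, 3, 5, 8, 9], [4, 10], [7]]


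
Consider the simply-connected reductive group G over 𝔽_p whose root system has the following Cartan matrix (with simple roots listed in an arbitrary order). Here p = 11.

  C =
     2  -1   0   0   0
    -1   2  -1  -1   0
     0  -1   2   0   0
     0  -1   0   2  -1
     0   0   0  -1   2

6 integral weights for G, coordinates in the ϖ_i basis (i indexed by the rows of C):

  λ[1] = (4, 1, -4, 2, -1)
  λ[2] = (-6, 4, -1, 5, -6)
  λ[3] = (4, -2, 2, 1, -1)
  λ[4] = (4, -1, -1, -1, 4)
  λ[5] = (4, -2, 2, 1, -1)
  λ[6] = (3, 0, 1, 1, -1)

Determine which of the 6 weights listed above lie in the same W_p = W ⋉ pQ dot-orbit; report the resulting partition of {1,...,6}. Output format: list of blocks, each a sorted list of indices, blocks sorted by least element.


D_5 Cartan matrix, 5 simple roots permuted; ρ=(1,1,1,1,1).

W_11-reps of the 6 weights in Ā_11 (same 5-coord order as C):

  [1] (4, 1, 2, 1, 0)
  [2] (5, 0, 0, 0, 5)
  [3] (4, 1, 2, 1, 0)
  [4] (5, 0, 0, 0, 5)
  [5] (4, 1, 2, 1, 0)
  [6] (4, 1, 2, 1, 0)

Partition of {1..6} into 2 W_11-dot-orbits:

[[1, 3, 5, 6], [2, 4]]


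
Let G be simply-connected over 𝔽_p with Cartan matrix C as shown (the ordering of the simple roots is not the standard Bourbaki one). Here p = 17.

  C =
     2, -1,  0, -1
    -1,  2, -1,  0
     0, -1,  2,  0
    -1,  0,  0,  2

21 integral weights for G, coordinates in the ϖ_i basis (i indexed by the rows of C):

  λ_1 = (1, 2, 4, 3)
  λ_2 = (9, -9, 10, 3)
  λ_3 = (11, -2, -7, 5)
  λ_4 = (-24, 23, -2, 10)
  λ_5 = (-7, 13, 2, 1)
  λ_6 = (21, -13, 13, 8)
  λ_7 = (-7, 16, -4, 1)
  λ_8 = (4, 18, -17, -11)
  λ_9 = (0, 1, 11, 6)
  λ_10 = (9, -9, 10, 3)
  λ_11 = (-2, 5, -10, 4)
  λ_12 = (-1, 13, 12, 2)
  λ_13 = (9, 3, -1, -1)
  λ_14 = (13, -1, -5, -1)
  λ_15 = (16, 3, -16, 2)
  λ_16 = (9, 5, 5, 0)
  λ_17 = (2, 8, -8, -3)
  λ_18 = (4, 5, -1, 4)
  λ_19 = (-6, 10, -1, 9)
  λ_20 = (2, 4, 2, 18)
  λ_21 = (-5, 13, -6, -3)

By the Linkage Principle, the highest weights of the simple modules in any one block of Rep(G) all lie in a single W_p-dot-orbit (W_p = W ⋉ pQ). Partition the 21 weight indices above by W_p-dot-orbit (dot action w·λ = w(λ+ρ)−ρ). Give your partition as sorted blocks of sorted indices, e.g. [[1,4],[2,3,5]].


Root system A_4: the 4×4 matrix C matches after relabeling.

λ_j+ρ reflected into Ā_17 (⟨·,θ^∨⟩≤17); 4-tuples as given:

  [1] (2, 3, 5, 4);  [2] (2, 8, 3, 4);  [3] (5, 6, 0, 5);  [4] (5, 6, 0, 5);  [5] (2, 8, 3, 4);  [6] (1, 2, 7, 2);  [7] (2, 8, 3, 4);  [8] (1, 2, 7, 2);  [9] (1, 2, 7, 2);  [10] (2, 8, 3, 4);  [11] (3, 1, 5, 1);  [12] (10, 4, 0, 0);  [13] (10, 4, 0, 0);  [14] (10, 4, 0, 0);  [15] (2, 8, 3, 4);  [16] (5, 6, 0, 5);  [17] (1, 2, 7, 2);  [18] (5, 6, 0, 5);  [19] (5, 6, 0, 5);  [20] (2, 3, 5, 4);  [21] (2, 3, 5, 4)

6 distinct reps among the 21 weights ⇒ 6 W_17-linkage classes:

[[1, 20, 21], [2, 5, 7, 10, 15], [3, 4, 16, 18, 19], [6, 8, 9, 17], [11], [12, 13, 14]]


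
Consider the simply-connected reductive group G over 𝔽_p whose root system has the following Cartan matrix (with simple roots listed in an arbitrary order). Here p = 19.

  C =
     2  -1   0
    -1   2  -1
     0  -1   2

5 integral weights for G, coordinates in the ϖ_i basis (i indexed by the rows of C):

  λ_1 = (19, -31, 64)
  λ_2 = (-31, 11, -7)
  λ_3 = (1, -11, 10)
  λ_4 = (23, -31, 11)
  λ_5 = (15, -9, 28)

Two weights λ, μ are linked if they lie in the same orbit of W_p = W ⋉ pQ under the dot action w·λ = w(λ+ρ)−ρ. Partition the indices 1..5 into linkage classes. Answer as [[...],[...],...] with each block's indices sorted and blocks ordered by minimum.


C ↔ A_3 under row/col permutation; |W(A_3)| = 24.

λ_j+ρ reflected into Ā_19 (⟨·,θ^∨⟩≤19); 3-tuples as given:

  1: (8, 2, 1)
  2: (5, 1, 7)
  3: (8, 2, 1)
  4: (5, 1, 7)
  5: (8, 2, 1)

Partition of {1..5} into 2 W_19-dot-orbits:

[[1, 3, 5], [2, 4]]
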